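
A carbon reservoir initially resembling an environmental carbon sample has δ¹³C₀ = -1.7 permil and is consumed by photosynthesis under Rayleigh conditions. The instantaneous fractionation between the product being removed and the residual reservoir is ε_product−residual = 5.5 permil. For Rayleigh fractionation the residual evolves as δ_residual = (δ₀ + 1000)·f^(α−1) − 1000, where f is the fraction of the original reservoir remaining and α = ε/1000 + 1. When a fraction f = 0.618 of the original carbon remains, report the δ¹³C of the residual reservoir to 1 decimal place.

Rayleigh residual: δ_res = (δ₀ + 1000)·f^(α−1) − 1000
α = ε/1000 + 1 = 1.00550, so α − 1 = 0.00550
f^(α−1) = 0.618^(0.00550) = 0.997357
δ_res = (-1.7 + 1000) × 0.997357 − 1000 = 995.661 − 1000 = -4.34 permil

-4.3 permil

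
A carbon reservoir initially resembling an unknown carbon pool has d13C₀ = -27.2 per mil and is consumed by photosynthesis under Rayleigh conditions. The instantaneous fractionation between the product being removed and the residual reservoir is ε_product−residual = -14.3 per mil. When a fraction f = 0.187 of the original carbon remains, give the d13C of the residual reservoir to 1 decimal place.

Rayleigh residual: δ_res = (δ₀ + 1000)·f^(α−1) − 1000
α = ε/1000 + 1 = 0.98570, so α − 1 = -0.01430
f^(α−1) = 0.187^(-0.01430) = 1.024266
δ_res = (-27.2 + 1000) × 1.024266 − 1000 = 996.406 − 1000 = -3.59 per mil

-3.6 per mil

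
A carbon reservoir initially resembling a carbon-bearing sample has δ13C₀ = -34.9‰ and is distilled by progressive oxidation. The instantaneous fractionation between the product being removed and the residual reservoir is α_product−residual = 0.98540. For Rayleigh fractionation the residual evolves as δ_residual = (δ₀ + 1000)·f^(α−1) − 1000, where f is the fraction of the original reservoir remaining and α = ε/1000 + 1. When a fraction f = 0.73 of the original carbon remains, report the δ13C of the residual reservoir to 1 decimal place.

-30.5‰

Rayleigh residual: δ_res = (δ₀ + 1000)·f^(α−1) − 1000
α − 1 = -0.01460
f^(α−1) = 0.73^(-0.01460) = 1.004605
δ_res = (-34.9 + 1000) × 1.004605 − 1000 = 969.545 − 1000 = -30.46‰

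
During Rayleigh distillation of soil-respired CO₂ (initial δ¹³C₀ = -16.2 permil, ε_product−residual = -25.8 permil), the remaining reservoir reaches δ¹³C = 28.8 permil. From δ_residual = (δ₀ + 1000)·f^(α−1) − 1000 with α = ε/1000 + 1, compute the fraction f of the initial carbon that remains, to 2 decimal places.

α − 1 = ε/1000 = -0.0258
(δ_res + 1000)/(δ₀ + 1000) = (28.8 + 1000)/(-16.2 + 1000) = 1028.8/983.8 = 1.045741
f = 1.045741^(1/-0.0258) = exp(ln(1.045741)/-0.0258) = exp(0.04473/-0.0258)
f = exp(-1.7336) = 0.1767

0.18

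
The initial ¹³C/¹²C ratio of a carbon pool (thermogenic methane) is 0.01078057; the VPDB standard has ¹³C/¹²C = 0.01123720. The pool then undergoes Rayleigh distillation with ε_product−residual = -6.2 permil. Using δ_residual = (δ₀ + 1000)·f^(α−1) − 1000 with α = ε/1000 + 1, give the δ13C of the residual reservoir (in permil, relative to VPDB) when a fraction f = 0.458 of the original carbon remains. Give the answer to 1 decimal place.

δ₀ = (0.01078057/0.01123720 − 1)×1000 = (0.959364 − 1)×1000 = -40.636 permil
α − 1 = ε/1000 = -0.0062
f^(α−1) = 0.458^(-0.0062) = 1.004853
δ_res = (-40.636 + 1000) × 1.004853 − 1000 = 964.020 − 1000 = -35.98 permil

-36.0 permil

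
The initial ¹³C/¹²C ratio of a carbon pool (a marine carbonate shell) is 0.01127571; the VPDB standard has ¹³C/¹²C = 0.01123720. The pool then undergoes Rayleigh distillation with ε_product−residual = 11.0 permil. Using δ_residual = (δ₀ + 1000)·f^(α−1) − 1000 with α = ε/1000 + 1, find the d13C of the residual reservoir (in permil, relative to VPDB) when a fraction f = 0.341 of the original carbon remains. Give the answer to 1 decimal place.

δ₀ = (0.01127571/0.01123720 − 1)×1000 = (1.003427 − 1)×1000 = 3.427 permil
α − 1 = ε/1000 = 0.0110
f^(α−1) = 0.341^(0.0110) = 0.988235
δ_res = (3.427 + 1000) × 0.988235 − 1000 = 991.622 − 1000 = -8.38 permil

-8.4 permil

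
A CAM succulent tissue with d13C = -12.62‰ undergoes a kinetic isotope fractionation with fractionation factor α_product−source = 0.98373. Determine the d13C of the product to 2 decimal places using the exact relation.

-28.68‰

δ_product = (δ_source + 1000)·α − 1000
δ_product = (-12.62 + 1000) × 0.98373 − 1000
δ_product = 971.315 − 1000 = -28.685‰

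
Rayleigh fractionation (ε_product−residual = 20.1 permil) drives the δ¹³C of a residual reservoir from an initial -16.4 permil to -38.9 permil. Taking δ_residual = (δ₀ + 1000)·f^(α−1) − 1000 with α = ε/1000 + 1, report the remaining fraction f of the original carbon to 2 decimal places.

0.32

α − 1 = ε/1000 = 0.0201
(δ_res + 1000)/(δ₀ + 1000) = (-38.9 + 1000)/(-16.4 + 1000) = 961.1/983.6 = 0.977125
f = 0.977125^(1/0.0201) = exp(ln(0.977125)/0.0201) = exp(-0.02314/0.0201)
f = exp(-1.1513) = 0.3162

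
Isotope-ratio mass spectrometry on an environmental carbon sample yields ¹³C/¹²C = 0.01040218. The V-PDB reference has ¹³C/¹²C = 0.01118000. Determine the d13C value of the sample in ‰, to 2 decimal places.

d13C = (R_sample / R_standard − 1) × 1000
R_sample / R_standard = 0.01040218 / 0.01118000 = 0.930428
d13C = (0.930428 − 1) × 1000 = -69.572‰

-69.57‰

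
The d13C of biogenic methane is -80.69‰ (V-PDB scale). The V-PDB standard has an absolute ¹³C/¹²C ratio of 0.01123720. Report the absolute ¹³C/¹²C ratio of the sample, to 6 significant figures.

R_sample = R_standard × (d13C/1000 + 1)
R_sample = 0.01123720 × (-80.69/1000 + 1) = 0.01123720 × 0.919310
R_sample = 0.0103305

0.0103305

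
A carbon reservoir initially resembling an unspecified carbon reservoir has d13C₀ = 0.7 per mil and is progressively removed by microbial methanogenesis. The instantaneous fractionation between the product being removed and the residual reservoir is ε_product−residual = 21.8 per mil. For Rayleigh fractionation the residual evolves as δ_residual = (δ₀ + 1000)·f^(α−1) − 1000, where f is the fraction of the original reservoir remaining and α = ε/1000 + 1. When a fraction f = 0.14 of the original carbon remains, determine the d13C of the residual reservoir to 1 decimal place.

Rayleigh residual: δ_res = (δ₀ + 1000)·f^(α−1) − 1000
α = ε/1000 + 1 = 1.02180, so α − 1 = 0.02180
f^(α−1) = 0.14^(0.02180) = 0.958044
δ_res = (0.7 + 1000) × 0.958044 − 1000 = 958.715 − 1000 = -41.29 per mil

-41.3 per mil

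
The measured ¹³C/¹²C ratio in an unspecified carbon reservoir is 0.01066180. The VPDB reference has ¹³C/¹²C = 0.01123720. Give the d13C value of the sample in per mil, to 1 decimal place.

d13C = (R_sample / R_standard − 1) × 1000
R_sample / R_standard = 0.01066180 / 0.01123720 = 0.948795
d13C = (0.948795 − 1) × 1000 = -51.20 per mil

-51.2 per mil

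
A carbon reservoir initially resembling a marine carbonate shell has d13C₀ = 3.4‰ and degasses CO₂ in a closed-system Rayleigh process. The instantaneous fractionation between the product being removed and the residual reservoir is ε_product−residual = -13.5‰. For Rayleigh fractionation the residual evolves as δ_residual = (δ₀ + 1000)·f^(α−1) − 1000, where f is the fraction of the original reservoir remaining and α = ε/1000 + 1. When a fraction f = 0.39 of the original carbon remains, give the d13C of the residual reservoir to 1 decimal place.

Rayleigh residual: δ_res = (δ₀ + 1000)·f^(α−1) − 1000
α = ε/1000 + 1 = 0.98650, so α − 1 = -0.01350
f^(α−1) = 0.39^(-0.01350) = 1.012793
δ_res = (3.4 + 1000) × 1.012793 − 1000 = 1016.236 − 1000 = 16.24‰

16.2‰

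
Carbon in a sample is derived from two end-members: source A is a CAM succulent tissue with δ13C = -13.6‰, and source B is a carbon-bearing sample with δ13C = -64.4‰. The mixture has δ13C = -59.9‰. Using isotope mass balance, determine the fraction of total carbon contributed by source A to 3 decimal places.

δ_mix = f_A·δ_A + (1 − f_A)·δ_B  ⇒  f_A = (δ_mix − δ_B)/(δ_A − δ_B)
f_A = (-59.9 − (-64.4)) / (-13.6 − (-64.4))
f_A = 4.5 / 50.8 = 0.0886

0.089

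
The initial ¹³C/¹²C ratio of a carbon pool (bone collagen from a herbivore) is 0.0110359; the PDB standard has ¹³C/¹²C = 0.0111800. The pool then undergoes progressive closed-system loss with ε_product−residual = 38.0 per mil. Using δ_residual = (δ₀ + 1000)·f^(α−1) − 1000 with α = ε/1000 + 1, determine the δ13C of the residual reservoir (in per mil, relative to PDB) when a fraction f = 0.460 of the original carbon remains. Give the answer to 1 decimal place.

δ₀ = (0.0110359/0.0111800 − 1)×1000 = (0.987111 − 1)×1000 = -12.889 per mil
α − 1 = ε/1000 = 0.0380
f^(α−1) = 0.460^(0.0380) = 0.970923
δ_res = (-12.889 + 1000) × 0.970923 − 1000 = 958.409 − 1000 = -41.59 per mil

-41.6 per mil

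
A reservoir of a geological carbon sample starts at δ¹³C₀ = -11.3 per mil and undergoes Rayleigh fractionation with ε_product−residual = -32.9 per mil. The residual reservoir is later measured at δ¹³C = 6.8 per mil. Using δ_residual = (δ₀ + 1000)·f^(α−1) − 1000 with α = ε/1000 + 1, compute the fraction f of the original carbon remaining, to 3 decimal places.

0.576

α − 1 = ε/1000 = -0.0329
(δ_res + 1000)/(δ₀ + 1000) = (6.8 + 1000)/(-11.3 + 1000) = 1006.8/988.7 = 1.018307
f = 1.018307^(1/-0.0329) = exp(ln(1.018307)/-0.0329) = exp(0.01814/-0.0329)
f = exp(-0.5514) = 0.5761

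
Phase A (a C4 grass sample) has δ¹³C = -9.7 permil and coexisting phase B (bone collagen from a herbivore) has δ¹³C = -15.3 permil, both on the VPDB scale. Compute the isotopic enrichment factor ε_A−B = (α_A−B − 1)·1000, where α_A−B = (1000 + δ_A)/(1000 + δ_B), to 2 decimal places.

5.69 permil

α_A−B = (1000 + -9.7) / (1000 + -15.3) = 990.3 / 984.7 = 1.005687
ε_A−B = (1.005687 − 1) × 1000 = 5.687 permil
(The approximation ε ≈ δ_A − δ_B would give 5.6 permil.)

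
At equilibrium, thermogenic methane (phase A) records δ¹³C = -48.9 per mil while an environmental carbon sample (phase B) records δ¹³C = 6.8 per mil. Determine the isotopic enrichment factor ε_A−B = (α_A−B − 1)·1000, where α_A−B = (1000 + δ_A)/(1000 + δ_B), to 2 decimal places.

-55.32 per mil

α_A−B = (1000 + -48.9) / (1000 + 6.8) = 951.1 / 1006.8 = 0.944676
ε_A−B = (0.944676 − 1) × 1000 = -55.324 per mil
(The approximation ε ≈ δ_A − δ_B would give -55.7 per mil.)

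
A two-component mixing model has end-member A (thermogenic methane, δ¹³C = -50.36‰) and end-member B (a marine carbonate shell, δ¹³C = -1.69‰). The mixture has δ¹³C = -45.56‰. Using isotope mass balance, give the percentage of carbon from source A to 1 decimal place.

δ_mix = f_A·δ_A + (1 − f_A)·δ_B  ⇒  f_A = (δ_mix − δ_B)/(δ_A − δ_B)
f_A = (-45.56 − (-1.69)) / (-50.36 − (-1.69))
f_A = -43.87 / -48.67 = 0.9014

90.1%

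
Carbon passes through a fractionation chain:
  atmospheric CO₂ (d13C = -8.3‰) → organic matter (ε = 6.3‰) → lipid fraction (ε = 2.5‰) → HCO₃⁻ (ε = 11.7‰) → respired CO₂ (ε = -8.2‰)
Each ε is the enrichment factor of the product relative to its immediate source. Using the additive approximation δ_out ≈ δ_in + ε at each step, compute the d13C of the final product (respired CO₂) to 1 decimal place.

4.0‰

step 1: δ ≈ -8.3 + (6.3) = -2.0‰
step 2: δ ≈ -2.0 + (2.5) = 0.5‰
step 3: δ ≈ 0.5 + (11.7) = 12.2‰
step 4: δ ≈ 12.2 + (-8.2) = 4.0‰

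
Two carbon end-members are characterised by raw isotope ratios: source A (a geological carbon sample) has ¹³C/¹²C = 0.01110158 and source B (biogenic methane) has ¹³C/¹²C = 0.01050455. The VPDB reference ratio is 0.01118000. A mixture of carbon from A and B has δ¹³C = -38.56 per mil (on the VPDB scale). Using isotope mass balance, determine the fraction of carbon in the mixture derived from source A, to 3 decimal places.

δ_A = (0.01110158/0.01118000 − 1)×1000 = (0.992986 − 1)×1000 = -7.014 per mil
δ_B = (0.01050455/0.01118000 − 1)×1000 = (0.939584 − 1)×1000 = -60.416 per mil
f_A = (δ_mix − δ_B)/(δ_A − δ_B) = (-38.56 − (-60.416))/(-7.014 − (-60.416))
f_A = 21.856 / 53.402 = 0.4093

0.409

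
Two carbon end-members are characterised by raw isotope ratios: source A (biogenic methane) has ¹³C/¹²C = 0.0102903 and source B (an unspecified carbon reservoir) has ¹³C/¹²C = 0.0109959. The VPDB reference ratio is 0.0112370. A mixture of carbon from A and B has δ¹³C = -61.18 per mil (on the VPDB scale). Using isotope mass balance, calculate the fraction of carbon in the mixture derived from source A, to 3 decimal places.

δ_A = (0.0102903/0.0112370 − 1)×1000 = (0.915752 − 1)×1000 = -84.248 per mil
δ_B = (0.0109959/0.0112370 − 1)×1000 = (0.978544 − 1)×1000 = -21.456 per mil
f_A = (δ_mix − δ_B)/(δ_A − δ_B) = (-61.18 − (-21.456))/(-84.248 − (-21.456))
f_A = -39.724 / -62.793 = 0.6326

0.633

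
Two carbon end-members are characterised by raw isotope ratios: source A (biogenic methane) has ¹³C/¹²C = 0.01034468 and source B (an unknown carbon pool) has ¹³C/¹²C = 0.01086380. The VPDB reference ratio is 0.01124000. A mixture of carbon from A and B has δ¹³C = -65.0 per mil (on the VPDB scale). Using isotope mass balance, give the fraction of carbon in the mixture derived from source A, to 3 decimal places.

δ_A = (0.01034468/0.01124000 − 1)×1000 = (0.920345 − 1)×1000 = -79.655 per mil
δ_B = (0.01086380/0.01124000 − 1)×1000 = (0.966530 − 1)×1000 = -33.470 per mil
f_A = (δ_mix − δ_B)/(δ_A − δ_B) = (-65.0 − (-33.470))/(-79.655 − (-33.470))
f_A = -31.530 / -46.185 = 0.6827

0.683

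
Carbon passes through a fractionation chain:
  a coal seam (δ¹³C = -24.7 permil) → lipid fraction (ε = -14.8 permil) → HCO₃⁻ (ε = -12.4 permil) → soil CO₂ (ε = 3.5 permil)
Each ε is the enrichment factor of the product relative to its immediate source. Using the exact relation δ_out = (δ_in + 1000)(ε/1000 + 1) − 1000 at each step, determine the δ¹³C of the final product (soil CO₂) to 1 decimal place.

-47.7 permil

step 1: δ = (-24.70 + 1000)·(-14.8/1000 + 1) − 1000 = -39.13 permil
step 2: δ = (-39.13 + 1000)·(-12.4/1000 + 1) − 1000 = -51.05 permil
step 3: δ = (-51.05 + 1000)·(3.5/1000 + 1) − 1000 = -47.73 permil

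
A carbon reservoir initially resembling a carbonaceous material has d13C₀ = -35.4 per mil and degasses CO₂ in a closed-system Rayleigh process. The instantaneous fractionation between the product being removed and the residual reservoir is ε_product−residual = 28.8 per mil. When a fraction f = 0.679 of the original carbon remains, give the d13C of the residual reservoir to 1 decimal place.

-46.1 per mil

Rayleigh residual: δ_res = (δ₀ + 1000)·f^(α−1) − 1000
α = ε/1000 + 1 = 1.02880, so α − 1 = 0.02880
f^(α−1) = 0.679^(0.02880) = 0.988912
δ_res = (-35.4 + 1000) × 0.988912 − 1000 = 953.905 − 1000 = -46.10 per mil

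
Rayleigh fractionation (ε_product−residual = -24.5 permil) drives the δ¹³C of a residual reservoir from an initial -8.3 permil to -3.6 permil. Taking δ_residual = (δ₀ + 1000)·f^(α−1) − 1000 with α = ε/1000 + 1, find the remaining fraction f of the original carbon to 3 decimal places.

α − 1 = ε/1000 = -0.0245
(δ_res + 1000)/(δ₀ + 1000) = (-3.6 + 1000)/(-8.3 + 1000) = 996.4/991.7 = 1.004739
f = 1.004739^(1/-0.0245) = exp(ln(1.004739)/-0.0245) = exp(0.00473/-0.0245)
f = exp(-0.1930) = 0.8245

0.824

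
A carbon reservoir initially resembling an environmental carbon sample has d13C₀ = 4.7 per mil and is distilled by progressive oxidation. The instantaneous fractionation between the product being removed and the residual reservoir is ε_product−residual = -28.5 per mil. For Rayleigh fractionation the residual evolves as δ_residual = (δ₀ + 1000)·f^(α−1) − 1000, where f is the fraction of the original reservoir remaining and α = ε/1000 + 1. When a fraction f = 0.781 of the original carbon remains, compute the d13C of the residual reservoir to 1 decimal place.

Rayleigh residual: δ_res = (δ₀ + 1000)·f^(α−1) − 1000
α = ε/1000 + 1 = 0.97150, so α − 1 = -0.02850
f^(α−1) = 0.781^(-0.02850) = 1.007070
δ_res = (4.7 + 1000) × 1.007070 − 1000 = 1011.803 − 1000 = 11.80 per mil

11.8 per mil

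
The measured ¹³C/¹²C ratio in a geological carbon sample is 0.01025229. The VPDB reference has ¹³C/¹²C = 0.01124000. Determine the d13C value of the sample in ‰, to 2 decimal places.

-87.87‰

d13C = (R_sample / R_standard − 1) × 1000
R_sample / R_standard = 0.01025229 / 0.01124000 = 0.912125
d13C = (0.912125 − 1) × 1000 = -87.875‰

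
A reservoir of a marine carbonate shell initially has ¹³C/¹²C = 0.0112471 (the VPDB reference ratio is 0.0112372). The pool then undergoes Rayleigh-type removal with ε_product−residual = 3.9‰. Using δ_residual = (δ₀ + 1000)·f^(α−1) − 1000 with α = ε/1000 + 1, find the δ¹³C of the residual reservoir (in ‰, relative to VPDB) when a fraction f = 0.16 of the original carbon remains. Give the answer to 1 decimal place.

-6.2‰

δ₀ = (0.0112471/0.0112372 − 1)×1000 = (1.000881 − 1)×1000 = 0.881‰
α − 1 = ε/1000 = 0.0039
f^(α−1) = 0.16^(0.0039) = 0.992878
δ_res = (0.881 + 1000) × 0.992878 − 1000 = 993.753 − 1000 = -6.25‰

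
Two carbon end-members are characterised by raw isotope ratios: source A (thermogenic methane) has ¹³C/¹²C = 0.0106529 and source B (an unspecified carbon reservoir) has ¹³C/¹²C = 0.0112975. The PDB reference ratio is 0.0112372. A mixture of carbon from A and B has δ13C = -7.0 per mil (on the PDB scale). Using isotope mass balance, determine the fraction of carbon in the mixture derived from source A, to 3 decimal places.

δ_A = (0.0106529/0.0112372 − 1)×1000 = (0.948003 − 1)×1000 = -51.997 per mil
δ_B = (0.0112975/0.0112372 − 1)×1000 = (1.005366 − 1)×1000 = 5.366 per mil
f_A = (δ_mix − δ_B)/(δ_A − δ_B) = (-7.0 − (5.366))/(-51.997 − (5.366))
f_A = -12.366 / -57.363 = 0.2156

0.216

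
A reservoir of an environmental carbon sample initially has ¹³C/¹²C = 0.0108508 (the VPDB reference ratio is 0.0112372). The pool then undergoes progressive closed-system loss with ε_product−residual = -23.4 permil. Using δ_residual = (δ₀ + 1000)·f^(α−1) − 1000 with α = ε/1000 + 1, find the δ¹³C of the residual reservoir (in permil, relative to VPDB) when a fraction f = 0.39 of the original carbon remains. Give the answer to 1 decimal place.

δ₀ = (0.0108508/0.0112372 − 1)×1000 = (0.965614 − 1)×1000 = -34.386 permil
α − 1 = ε/1000 = -0.0234
f^(α−1) = 0.39^(-0.0234) = 1.022278
δ_res = (-34.386 + 1000) × 1.022278 − 1000 = 987.126 − 1000 = -12.87 permil

-12.9 permil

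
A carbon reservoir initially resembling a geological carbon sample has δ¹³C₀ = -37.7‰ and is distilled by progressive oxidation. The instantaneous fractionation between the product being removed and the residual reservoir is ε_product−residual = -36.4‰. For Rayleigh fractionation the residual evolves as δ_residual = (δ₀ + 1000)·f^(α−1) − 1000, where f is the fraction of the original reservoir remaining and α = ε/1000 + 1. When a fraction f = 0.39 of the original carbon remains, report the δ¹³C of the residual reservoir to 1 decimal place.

Rayleigh residual: δ_res = (δ₀ + 1000)·f^(α−1) − 1000
α = ε/1000 + 1 = 0.96360, so α − 1 = -0.03640
f^(α−1) = 0.39^(-0.03640) = 1.034869
δ_res = (-37.7 + 1000) × 1.034869 − 1000 = 995.854 − 1000 = -4.15‰

-4.1‰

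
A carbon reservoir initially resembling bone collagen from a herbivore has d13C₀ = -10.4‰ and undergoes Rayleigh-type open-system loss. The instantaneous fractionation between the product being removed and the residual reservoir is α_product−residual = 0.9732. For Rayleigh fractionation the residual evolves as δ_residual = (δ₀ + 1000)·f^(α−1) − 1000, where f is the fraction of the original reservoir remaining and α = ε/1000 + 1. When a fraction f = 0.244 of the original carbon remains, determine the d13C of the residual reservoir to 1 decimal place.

27.7‰

Rayleigh residual: δ_res = (δ₀ + 1000)·f^(α−1) − 1000
α − 1 = -0.02680
f^(α−1) = 0.244^(-0.02680) = 1.038527
δ_res = (-10.4 + 1000) × 1.038527 − 1000 = 1027.727 − 1000 = 27.73‰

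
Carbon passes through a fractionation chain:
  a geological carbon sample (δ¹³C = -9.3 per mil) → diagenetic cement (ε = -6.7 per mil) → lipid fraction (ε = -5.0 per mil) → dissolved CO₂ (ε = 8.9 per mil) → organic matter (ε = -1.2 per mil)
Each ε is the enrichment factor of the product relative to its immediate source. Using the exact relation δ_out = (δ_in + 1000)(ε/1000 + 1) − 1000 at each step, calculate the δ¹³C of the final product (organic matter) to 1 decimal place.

step 1: δ = (-9.30 + 1000)·(-6.7/1000 + 1) − 1000 = -15.94 per mil
step 2: δ = (-15.94 + 1000)·(-5.0/1000 + 1) − 1000 = -20.86 per mil
step 3: δ = (-20.86 + 1000)·(8.9/1000 + 1) − 1000 = -12.14 per mil
step 4: δ = (-12.14 + 1000)·(-1.2/1000 + 1) − 1000 = -13.33 per mil

-13.3 per mil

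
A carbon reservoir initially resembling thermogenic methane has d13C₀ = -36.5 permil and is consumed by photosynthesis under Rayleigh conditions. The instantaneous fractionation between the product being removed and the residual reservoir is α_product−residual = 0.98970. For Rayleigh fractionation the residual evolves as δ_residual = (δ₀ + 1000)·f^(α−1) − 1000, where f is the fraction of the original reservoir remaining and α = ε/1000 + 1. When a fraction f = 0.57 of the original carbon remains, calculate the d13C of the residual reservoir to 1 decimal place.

Rayleigh residual: δ_res = (δ₀ + 1000)·f^(α−1) − 1000
α − 1 = -0.01030
f^(α−1) = 0.57^(-0.01030) = 1.005807
δ_res = (-36.5 + 1000) × 1.005807 − 1000 = 969.095 − 1000 = -30.91 permil

-30.9 permil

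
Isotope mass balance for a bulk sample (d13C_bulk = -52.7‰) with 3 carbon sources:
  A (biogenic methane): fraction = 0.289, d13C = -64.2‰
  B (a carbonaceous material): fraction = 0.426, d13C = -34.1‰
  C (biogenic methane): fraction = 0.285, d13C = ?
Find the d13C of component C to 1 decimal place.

-68.8‰

Isotope mass balance: δ_bulk = Σ fᵢ·δᵢ.
-52.7 = 0.289×(-64.2) + 0.426×(-34.1) + 0.285×δ_C
0.285·δ_C = -52.7 − (-33.080) = -19.620
δ_C = -19.620 / 0.285 = -68.84‰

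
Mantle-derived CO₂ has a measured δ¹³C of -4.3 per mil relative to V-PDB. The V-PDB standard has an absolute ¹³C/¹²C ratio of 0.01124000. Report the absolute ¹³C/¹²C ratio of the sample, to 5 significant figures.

0.011192

R_sample = R_standard × (δ¹³C/1000 + 1)
R_sample = 0.01124000 × (-4.3/1000 + 1) = 0.01124000 × 0.995700
R_sample = 0.0111917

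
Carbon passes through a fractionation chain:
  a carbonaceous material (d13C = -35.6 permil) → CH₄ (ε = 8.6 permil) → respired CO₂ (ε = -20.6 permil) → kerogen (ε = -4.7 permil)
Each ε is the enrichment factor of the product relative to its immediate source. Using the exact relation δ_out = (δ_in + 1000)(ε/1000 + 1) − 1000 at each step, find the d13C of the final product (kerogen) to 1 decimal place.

-51.8 permil

step 1: δ = (-35.60 + 1000)·(8.6/1000 + 1) − 1000 = -27.31 permil
step 2: δ = (-27.31 + 1000)·(-20.6/1000 + 1) − 1000 = -47.34 permil
step 3: δ = (-47.34 + 1000)·(-4.7/1000 + 1) − 1000 = -51.82 permil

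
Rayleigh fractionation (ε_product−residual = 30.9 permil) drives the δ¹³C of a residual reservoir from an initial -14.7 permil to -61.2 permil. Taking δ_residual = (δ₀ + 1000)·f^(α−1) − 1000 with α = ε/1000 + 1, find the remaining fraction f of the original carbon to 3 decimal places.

0.209

α − 1 = ε/1000 = 0.0309
(δ_res + 1000)/(δ₀ + 1000) = (-61.2 + 1000)/(-14.7 + 1000) = 938.8/985.3 = 0.952806
f = 0.952806^(1/0.0309) = exp(ln(0.952806)/0.0309) = exp(-0.04834/0.0309)
f = exp(-1.5645) = 0.2092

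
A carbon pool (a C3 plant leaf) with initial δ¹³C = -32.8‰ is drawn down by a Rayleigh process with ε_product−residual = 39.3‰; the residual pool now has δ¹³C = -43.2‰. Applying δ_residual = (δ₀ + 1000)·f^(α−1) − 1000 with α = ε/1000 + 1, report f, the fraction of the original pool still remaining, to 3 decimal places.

α − 1 = ε/1000 = 0.0393
(δ_res + 1000)/(δ₀ + 1000) = (-43.2 + 1000)/(-32.8 + 1000) = 956.8/967.2 = 0.989247
f = 0.989247^(1/0.0393) = exp(ln(0.989247)/0.0393) = exp(-0.01081/0.0393)
f = exp(-0.2751) = 0.7595

0.760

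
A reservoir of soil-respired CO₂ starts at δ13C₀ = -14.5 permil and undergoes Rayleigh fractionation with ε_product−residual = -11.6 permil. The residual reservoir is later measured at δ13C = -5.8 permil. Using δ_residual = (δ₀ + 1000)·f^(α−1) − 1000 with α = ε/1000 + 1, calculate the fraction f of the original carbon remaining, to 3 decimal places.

0.469

α − 1 = ε/1000 = -0.0116
(δ_res + 1000)/(δ₀ + 1000) = (-5.8 + 1000)/(-14.5 + 1000) = 994.2/985.5 = 1.008828
f = 1.008828^(1/-0.0116) = exp(ln(1.008828)/-0.0116) = exp(0.00879/-0.0116)
f = exp(-0.7577) = 0.4687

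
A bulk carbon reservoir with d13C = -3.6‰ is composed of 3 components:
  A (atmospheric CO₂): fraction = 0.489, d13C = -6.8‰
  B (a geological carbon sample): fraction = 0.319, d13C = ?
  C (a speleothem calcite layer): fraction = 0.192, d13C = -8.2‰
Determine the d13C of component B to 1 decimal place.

4.1‰

Isotope mass balance: δ_bulk = Σ fᵢ·δᵢ.
-3.6 = 0.489×(-6.8) + 0.319×δ_B + 0.192×(-8.2)
0.319·δ_B = -3.6 − (-4.900) = 1.300
δ_B = 1.300 / 0.319 = 4.07‰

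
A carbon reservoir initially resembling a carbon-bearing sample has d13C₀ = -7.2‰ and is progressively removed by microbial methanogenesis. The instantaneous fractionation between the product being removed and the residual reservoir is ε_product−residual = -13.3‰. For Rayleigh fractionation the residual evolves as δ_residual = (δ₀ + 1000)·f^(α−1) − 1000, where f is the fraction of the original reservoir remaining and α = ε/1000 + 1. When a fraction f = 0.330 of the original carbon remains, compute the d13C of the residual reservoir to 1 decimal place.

7.5‰

Rayleigh residual: δ_res = (δ₀ + 1000)·f^(α−1) − 1000
α = ε/1000 + 1 = 0.98670, so α − 1 = -0.01330
f^(α−1) = 0.330^(-0.01330) = 1.014854
δ_res = (-7.2 + 1000) × 1.014854 − 1000 = 1007.548 − 1000 = 7.55‰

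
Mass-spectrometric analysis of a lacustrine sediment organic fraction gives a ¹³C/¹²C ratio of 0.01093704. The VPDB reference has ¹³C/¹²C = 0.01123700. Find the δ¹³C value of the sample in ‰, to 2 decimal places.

-26.69‰

δ¹³C = (R_sample / R_standard − 1) × 1000
R_sample / R_standard = 0.01093704 / 0.01123700 = 0.973306
δ¹³C = (0.973306 − 1) × 1000 = -26.694‰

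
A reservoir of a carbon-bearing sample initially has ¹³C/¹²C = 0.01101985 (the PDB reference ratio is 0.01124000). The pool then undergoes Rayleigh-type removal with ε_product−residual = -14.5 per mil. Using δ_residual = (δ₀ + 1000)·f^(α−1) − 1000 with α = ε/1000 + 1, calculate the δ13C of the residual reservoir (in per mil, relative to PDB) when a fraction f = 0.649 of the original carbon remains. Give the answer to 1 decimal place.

δ₀ = (0.01101985/0.01124000 − 1)×1000 = (0.980414 − 1)×1000 = -19.586 per mil
α − 1 = ε/1000 = -0.0145
f^(α−1) = 0.649^(-0.0145) = 1.006288
δ_res = (-19.586 + 1000) × 1.006288 − 1000 = 986.579 − 1000 = -13.42 per mil

-13.4 per mil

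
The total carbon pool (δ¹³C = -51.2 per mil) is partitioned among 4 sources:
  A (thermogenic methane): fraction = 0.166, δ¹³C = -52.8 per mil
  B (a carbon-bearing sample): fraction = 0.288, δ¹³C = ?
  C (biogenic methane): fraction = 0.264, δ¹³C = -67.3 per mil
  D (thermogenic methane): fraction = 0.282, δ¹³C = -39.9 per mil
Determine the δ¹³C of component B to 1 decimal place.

Isotope mass balance: δ_bulk = Σ fᵢ·δᵢ.
-51.2 = 0.166×(-52.8) + 0.288×δ_B + 0.264×(-67.3) + 0.282×(-39.9)
0.288·δ_B = -51.2 − (-37.784) = -13.416
δ_B = -13.416 / 0.288 = -46.58 per mil

-46.6 per mil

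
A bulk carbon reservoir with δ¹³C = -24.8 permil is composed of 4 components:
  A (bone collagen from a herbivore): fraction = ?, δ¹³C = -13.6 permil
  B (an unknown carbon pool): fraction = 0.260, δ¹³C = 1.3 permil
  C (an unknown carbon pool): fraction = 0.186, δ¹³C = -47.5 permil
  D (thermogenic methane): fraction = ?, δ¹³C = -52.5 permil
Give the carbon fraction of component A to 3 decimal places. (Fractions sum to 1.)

0.329

Let f_A and f_D be the unknown fractions; fractions sum to 1 so f_A + f_D = 0.554.
Mass balance: Σ fᵢ·δᵢ = δ_bulk ⇒ f_A·(-13.6) + f_D·(-52.5) = -24.8 − (-8.497) = -16.303
Substitute f_D = 0.554 − f_A:
f_A·(-13.6 − -52.5) = -16.303 − 0.554×(-52.5) = 12.782
f_A = 12.782 / 38.9 = 0.3286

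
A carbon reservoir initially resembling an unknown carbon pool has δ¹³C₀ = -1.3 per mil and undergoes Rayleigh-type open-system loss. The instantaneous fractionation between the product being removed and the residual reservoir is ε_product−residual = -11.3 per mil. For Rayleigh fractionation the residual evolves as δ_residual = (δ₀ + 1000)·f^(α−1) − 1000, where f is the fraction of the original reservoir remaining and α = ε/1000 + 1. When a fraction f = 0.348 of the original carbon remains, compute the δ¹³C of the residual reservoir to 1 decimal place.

10.7 per mil

Rayleigh residual: δ_res = (δ₀ + 1000)·f^(α−1) − 1000
α = ε/1000 + 1 = 0.98870, so α − 1 = -0.01130
f^(α−1) = 0.348^(-0.01130) = 1.011999
δ_res = (-1.3 + 1000) × 1.011999 − 1000 = 1010.684 − 1000 = 10.68 per mil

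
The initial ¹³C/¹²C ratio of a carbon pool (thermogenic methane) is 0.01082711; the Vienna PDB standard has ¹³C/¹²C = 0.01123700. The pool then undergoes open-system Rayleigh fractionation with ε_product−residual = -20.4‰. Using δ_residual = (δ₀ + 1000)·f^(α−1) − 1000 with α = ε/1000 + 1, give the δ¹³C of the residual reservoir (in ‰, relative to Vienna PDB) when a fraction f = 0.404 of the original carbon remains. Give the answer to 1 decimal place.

δ₀ = (0.01082711/0.01123700 − 1)×1000 = (0.963523 − 1)×1000 = -36.477‰
α − 1 = ε/1000 = -0.0204
f^(α−1) = 0.404^(-0.0204) = 1.018661
δ_res = (-36.477 + 1000) × 1.018661 − 1000 = 981.504 − 1000 = -18.50‰

-18.5‰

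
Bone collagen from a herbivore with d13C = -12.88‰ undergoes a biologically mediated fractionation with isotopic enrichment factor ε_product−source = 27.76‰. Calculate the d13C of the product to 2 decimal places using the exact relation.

14.52‰

Exactly, δ_product = (δ_source + 1000)·(ε/1000 + 1) − 1000.
δ_product = (-12.88 + 1000) × (27.76/1000 + 1) − 1000
δ_product = 14.522‰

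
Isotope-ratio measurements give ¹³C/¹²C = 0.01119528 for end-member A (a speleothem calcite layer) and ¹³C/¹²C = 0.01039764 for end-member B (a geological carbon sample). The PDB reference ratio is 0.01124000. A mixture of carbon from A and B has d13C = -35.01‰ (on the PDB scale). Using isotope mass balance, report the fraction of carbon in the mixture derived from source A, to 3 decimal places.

δ_A = (0.01119528/0.01124000 − 1)×1000 = (0.996021 − 1)×1000 = -3.979‰
δ_B = (0.01039764/0.01124000 − 1)×1000 = (0.925057 − 1)×1000 = -74.943‰
f_A = (δ_mix − δ_B)/(δ_A − δ_B) = (-35.01 − (-74.943))/(-3.979 − (-74.943))
f_A = 39.933 / 70.964 = 0.5627

0.563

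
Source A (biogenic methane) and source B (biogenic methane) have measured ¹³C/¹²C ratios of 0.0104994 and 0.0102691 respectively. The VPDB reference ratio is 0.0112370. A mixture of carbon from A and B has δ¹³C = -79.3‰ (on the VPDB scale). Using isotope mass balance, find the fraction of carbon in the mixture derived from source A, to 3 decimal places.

0.334

δ_A = (0.0104994/0.0112370 − 1)×1000 = (0.934360 − 1)×1000 = -65.640‰
δ_B = (0.0102691/0.0112370 − 1)×1000 = (0.913865 − 1)×1000 = -86.135‰
f_A = (δ_mix − δ_B)/(δ_A − δ_B) = (-79.3 − (-86.135))/(-65.640 − (-86.135))
f_A = 6.835 / 20.495 = 0.3335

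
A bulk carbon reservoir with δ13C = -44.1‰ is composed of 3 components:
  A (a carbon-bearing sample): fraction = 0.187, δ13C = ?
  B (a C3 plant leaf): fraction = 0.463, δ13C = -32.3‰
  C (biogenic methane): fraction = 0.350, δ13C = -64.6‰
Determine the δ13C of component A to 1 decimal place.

Isotope mass balance: δ_bulk = Σ fᵢ·δᵢ.
-44.1 = 0.187×δ_A + 0.463×(-32.3) + 0.350×(-64.6)
0.187·δ_A = -44.1 − (-37.565) = -6.535
δ_A = -6.535 / 0.187 = -34.95‰

-34.9‰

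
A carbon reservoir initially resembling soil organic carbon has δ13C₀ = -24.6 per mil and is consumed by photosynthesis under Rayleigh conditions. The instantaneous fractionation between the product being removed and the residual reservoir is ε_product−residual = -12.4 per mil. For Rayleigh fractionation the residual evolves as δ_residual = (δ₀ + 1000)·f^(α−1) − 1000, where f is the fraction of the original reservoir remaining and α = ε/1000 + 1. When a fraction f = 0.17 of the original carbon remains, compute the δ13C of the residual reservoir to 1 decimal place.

Rayleigh residual: δ_res = (δ₀ + 1000)·f^(α−1) − 1000
α = ε/1000 + 1 = 0.98760, so α − 1 = -0.01240
f^(α−1) = 0.17^(-0.01240) = 1.022215
δ_res = (-24.6 + 1000) × 1.022215 − 1000 = 997.069 − 1000 = -2.93 per mil

-2.9 per mil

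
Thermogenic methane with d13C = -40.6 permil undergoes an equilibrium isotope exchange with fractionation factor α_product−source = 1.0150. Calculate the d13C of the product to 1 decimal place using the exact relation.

-26.2 permil

δ_product = (δ_source + 1000)·α − 1000
δ_product = (-40.6 + 1000) × 1.0150 − 1000
δ_product = 973.791 − 1000 = -26.21 permil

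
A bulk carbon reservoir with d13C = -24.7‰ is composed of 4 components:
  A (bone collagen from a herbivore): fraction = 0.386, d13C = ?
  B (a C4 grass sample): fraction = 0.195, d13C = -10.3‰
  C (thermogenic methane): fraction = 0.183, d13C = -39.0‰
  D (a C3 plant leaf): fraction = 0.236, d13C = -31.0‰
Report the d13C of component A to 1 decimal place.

-21.3‰

Isotope mass balance: δ_bulk = Σ fᵢ·δᵢ.
-24.7 = 0.386×δ_A + 0.195×(-10.3) + 0.183×(-39.0) + 0.236×(-31.0)
0.386·δ_A = -24.7 − (-16.462) = -8.238
δ_A = -8.238 / 0.386 = -21.34‰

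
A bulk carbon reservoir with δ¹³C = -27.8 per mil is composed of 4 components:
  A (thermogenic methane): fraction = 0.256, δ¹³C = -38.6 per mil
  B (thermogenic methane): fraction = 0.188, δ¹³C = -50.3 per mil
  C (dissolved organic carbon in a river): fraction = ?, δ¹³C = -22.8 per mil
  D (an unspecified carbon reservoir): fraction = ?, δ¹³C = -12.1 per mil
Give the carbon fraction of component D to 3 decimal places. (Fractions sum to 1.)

Let f_D and f_C be the unknown fractions; fractions sum to 1 so f_D + f_C = 0.556.
Mass balance: Σ fᵢ·δᵢ = δ_bulk ⇒ f_D·(-12.1) + f_C·(-22.8) = -27.8 − (-19.338) = -8.462
Substitute f_C = 0.556 − f_D:
f_D·(-12.1 − -22.8) = -8.462 − 0.556×(-22.8) = 4.215
f_D = 4.215 / 10.7 = 0.3939

0.394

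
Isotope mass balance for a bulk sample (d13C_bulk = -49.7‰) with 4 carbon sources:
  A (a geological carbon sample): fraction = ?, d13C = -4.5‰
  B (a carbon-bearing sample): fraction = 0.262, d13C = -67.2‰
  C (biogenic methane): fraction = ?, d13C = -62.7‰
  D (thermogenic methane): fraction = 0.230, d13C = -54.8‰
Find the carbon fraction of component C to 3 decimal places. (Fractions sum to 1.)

Let f_C and f_A be the unknown fractions; fractions sum to 1 so f_C + f_A = 0.508.
Mass balance: Σ fᵢ·δᵢ = δ_bulk ⇒ f_C·(-62.7) + f_A·(-4.5) = -49.7 − (-30.210) = -19.490
Substitute f_A = 0.508 − f_C:
f_C·(-62.7 − -4.5) = -19.490 − 0.508×(-4.5) = -17.204
f_C = -17.204 / -58.2 = 0.2956

0.296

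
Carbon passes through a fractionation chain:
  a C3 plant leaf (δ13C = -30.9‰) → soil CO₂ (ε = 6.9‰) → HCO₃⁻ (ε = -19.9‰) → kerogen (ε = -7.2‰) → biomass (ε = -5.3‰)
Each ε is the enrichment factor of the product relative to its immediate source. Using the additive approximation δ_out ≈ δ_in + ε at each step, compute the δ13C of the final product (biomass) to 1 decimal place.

-56.4‰

step 1: δ ≈ -30.9 + (6.9) = -24.0‰
step 2: δ ≈ -24.0 + (-19.9) = -43.9‰
step 3: δ ≈ -43.9 + (-7.2) = -51.1‰
step 4: δ ≈ -51.1 + (-5.3) = -56.4‰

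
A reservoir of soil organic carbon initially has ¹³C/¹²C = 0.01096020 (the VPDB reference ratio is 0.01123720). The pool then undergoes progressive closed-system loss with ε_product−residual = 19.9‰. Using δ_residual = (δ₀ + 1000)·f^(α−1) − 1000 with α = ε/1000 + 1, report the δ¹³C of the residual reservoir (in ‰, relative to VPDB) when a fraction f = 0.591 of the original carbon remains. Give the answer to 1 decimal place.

-34.8‰

δ₀ = (0.01096020/0.01123720 − 1)×1000 = (0.975350 − 1)×1000 = -24.650‰
α − 1 = ε/1000 = 0.0199
f^(α−1) = 0.591^(0.0199) = 0.989588
δ_res = (-24.650 + 1000) × 0.989588 − 1000 = 965.195 − 1000 = -34.81‰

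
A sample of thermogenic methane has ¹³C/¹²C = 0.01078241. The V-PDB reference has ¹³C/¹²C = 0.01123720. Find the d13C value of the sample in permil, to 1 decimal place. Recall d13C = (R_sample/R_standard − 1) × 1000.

d13C = (R_sample / R_standard − 1) × 1000
R_sample / R_standard = 0.01078241 / 0.01123720 = 0.959528
d13C = (0.959528 − 1) × 1000 = -40.47 permil

-40.5 permil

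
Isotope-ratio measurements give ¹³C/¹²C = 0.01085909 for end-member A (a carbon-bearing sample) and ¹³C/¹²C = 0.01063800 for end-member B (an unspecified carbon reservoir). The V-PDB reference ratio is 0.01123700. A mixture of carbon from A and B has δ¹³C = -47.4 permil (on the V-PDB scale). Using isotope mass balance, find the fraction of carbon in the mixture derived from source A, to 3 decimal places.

δ_A = (0.01085909/0.01123700 − 1)×1000 = (0.966369 − 1)×1000 = -33.631 permil
δ_B = (0.01063800/0.01123700 − 1)×1000 = (0.946694 − 1)×1000 = -53.306 permil
f_A = (δ_mix − δ_B)/(δ_A − δ_B) = (-47.4 − (-53.306))/(-33.631 − (-53.306))
f_A = 5.906 / 19.675 = 0.3002

0.300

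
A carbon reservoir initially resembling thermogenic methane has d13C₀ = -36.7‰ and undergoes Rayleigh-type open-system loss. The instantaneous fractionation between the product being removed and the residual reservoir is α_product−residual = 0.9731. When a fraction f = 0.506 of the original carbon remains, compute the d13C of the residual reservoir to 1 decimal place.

-18.9‰

Rayleigh residual: δ_res = (δ₀ + 1000)·f^(α−1) − 1000
α − 1 = -0.02690
f^(α−1) = 0.506^(-0.02690) = 1.018494
δ_res = (-36.7 + 1000) × 1.018494 − 1000 = 981.115 − 1000 = -18.89‰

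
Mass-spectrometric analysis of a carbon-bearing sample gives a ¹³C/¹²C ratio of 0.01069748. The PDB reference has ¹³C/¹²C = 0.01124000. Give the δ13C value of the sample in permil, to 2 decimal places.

-48.27 permil

δ13C = (R_sample / R_standard − 1) × 1000
R_sample / R_standard = 0.01069748 / 0.01124000 = 0.951733
δ13C = (0.951733 − 1) × 1000 = -48.267 permil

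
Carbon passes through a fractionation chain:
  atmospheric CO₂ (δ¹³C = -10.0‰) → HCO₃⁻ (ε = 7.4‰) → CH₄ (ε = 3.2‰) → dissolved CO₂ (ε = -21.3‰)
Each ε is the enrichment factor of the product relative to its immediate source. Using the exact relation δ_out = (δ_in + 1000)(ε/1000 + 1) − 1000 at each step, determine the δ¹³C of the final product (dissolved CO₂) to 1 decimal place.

step 1: δ = (-10.00 + 1000)·(7.4/1000 + 1) − 1000 = -2.67‰
step 2: δ = (-2.67 + 1000)·(3.2/1000 + 1) − 1000 = 0.52‰
step 3: δ = (0.52 + 1000)·(-21.3/1000 + 1) − 1000 = -20.79‰

-20.8‰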